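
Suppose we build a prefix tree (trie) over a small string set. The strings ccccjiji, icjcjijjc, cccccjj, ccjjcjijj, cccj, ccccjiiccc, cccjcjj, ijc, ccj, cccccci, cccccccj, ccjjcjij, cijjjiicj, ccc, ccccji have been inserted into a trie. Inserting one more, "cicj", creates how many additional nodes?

2

"ci" is already a path in the trie; the remaining "cj" must be added.
New nodes needed: |"cicj"| − 2 = 4 − 2 = 2.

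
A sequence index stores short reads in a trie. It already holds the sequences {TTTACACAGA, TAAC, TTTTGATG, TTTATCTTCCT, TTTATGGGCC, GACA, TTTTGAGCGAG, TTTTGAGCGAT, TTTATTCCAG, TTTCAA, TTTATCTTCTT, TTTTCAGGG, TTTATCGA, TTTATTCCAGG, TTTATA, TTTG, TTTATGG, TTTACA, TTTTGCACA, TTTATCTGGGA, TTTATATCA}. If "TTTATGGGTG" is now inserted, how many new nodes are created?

The longest prefix of "TTTATGGGTG" already in the trie is "TTTATGGG" (length 8).
So 10 − 8 = 2 new nodes.

2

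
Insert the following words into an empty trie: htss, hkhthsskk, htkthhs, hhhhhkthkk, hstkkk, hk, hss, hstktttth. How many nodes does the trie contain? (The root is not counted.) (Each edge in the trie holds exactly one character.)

Count nodes per top-level branch (shared prefixes stored once):
  'h'-branch (hhhhhkthkk, hk, hkhthsskk, hss, hstkkk, hstktttth, htkthhs, htss): 37 nodes
Sum: 37

37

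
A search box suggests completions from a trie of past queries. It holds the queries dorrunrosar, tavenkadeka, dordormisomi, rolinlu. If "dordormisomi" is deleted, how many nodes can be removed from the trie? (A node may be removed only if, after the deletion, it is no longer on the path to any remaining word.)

9

Walk "dordormisomi" from the leaf back toward the root, removing each node that no remaining word uses.
The suffix "dormisomi" (9 nodes) is used only by "dordormisomi"; the node for "dor" still has the child "r", so pruning stops there.
Nodes removed: 9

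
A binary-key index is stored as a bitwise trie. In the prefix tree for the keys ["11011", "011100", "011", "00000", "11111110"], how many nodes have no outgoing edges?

4

A leaf is a node with no children — equivalently, the end of a word that is not a proper prefix of any other stored word.
Those words: "00000", "011100", "11011", "11111110"
Leaf count: 4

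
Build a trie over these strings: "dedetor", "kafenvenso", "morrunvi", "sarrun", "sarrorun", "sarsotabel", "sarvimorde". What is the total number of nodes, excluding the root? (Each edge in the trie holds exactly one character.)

Count nodes per top-level branch (shared prefixes stored once):
  'd'-branch (dedetor): 7 nodes
  'k'-branch (kafenvenso): 10 nodes
  'm'-branch (morrunvi): 8 nodes
  's'-branch (sarrorun, sarrun, sarsotabel, sarvimorde): 24 nodes
Sum: 49

49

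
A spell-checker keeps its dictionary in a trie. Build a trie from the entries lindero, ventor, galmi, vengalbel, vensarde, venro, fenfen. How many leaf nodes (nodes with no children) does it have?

7

A leaf is a node with no children — equivalently, the end of a word that is not a proper prefix of any other stored word.
Those words: "fenfen", "galmi", "lindero", "vengalbel", "venro", "vensarde", "ventor"
Leaf count: 7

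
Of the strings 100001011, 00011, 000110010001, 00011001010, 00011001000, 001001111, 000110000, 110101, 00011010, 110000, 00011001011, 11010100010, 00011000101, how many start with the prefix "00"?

9

Filter for entries beginning with "00":
Matches: "00011", "000110000", "00011000101", "00011001000", "000110010001", "00011001010", "00011001011", "00011010", "001001111"
Count: 9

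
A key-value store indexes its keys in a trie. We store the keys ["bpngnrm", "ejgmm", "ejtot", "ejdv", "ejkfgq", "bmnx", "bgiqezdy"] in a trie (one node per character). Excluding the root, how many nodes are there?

31

Trie structure (* marks end of a word):
(root)
├─ b
│  ├─ g
│  │  └─ i
│  │     └─ q
│  │        └─ e
│  │           └─ z
│  │              └─ d
│  │                 └─ y *
│  ├─ m
│  │  └─ n
│  │     └─ x *
│  └─ p
│     └─ n
│        └─ g
│           └─ n
│              └─ r
│                 └─ m *
└─ e
   └─ j
      ├─ d
      │  └─ v *
      ├─ g
      │  └─ m
      │     └─ m *
      ├─ k
      │  └─ f
      │     └─ g
      │        └─ q *
      └─ t
         └─ o
            └─ t *
Counting every labelled node above: 31.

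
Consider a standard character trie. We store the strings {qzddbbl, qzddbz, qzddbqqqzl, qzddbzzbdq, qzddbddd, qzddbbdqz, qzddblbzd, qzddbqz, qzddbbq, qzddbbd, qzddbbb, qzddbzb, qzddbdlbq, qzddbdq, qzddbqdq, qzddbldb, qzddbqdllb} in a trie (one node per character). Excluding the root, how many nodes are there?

42

Insert word by word; a character creates a node only if that edge doesn't already exist:
  "qzddbbl" → 7 new (q, z, d, d, b, b, l)
  "qzddbz" → prefix "qzddb" already present; 1 new (z)
  "qzddbqqqzl" → prefix "qzddb" already present; 5 new (q, q, q, z, l)
  "qzddbzzbdq" → prefix "qzddbz" already present; 4 new (z, b, d, q)
  "qzddbddd" → prefix "qzddb" already present; 3 new (d, d, d)
  "qzddbbdqz" → prefix "qzddbb" already present; 3 new (d, q, z)
  "qzddblbzd" → prefix "qzddb" already present; 4 new (l, b, z, d)
  "qzddbqz" → prefix "qzddbq" already present; 1 new (z)
  "qzddbbq" → prefix "qzddbb" already present; 1 new (q)
  "qzddbbd" → prefix "qzddbbd" already present; 0 new (none)
  "qzddbbb" → prefix "qzddbb" already present; 1 new (b)
  "qzddbzb" → prefix "qzddbz" already present; 1 new (b)
  "qzddbdlbq" → prefix "qzddbd" already present; 3 new (l, b, q)
  "qzddbdq" → prefix "qzddbd" already present; 1 new (q)
  "qzddbqdq" → prefix "qzddbq" already present; 2 new (d, q)
  "qzddbldb" → prefix "qzddbl" already present; 2 new (d, b)
  "qzddbqdllb" → prefix "qzddbqd" already present; 3 new (l, l, b)
Total nodes = 7 + 1 + 5 + 4 + 3 + 3 + 4 + 1 + 1 + 0 + 1 + 1 + 3 + 1 + 2 + 2 + 3 = 42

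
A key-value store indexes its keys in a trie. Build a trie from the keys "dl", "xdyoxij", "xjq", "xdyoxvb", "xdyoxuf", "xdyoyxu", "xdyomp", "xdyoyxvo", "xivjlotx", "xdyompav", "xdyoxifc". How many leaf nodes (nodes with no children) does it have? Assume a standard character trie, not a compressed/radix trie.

Leaves are exactly the stored words that no other stored word extends.
Those words: "dl", "xdyompav", "xdyoxifc", "xdyoxij", "xdyoxuf", "xdyoxvb", "xdyoyxu", "xdyoyxvo", "xivjlotx", "xjq"
Leaf count: 10

10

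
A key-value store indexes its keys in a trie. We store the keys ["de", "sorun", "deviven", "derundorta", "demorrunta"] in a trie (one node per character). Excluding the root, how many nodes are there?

28

Count nodes per top-level branch (shared prefixes stored once):
  'd'-branch (de, demorrunta, derundorta, deviven): 23 nodes
  's'-branch (sorun): 5 nodes
Sum: 28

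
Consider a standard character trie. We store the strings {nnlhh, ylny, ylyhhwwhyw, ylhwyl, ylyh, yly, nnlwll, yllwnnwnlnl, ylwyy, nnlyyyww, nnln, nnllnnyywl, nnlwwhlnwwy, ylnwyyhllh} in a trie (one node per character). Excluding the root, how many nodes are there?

For each word, the new-node count is its length minus the longest prefix already in the trie:
  "nnlhh" → 5 new (n, n, l, h, h)
  "ylny" → 4 new (y, l, n, y)
  "ylyhhwwhyw" → prefix "yl" already present; 8 new (y, h, h, w, w, h, y, w)
  "ylhwyl" → prefix "yl" already present; 4 new (h, w, y, l)
  "ylyh" → prefix "ylyh" already present; 0 new (none)
  "yly" → prefix "yly" already present; 0 new (none)
  "nnlwll" → prefix "nnl" already present; 3 new (w, l, l)
  "yllwnnwnlnl" → prefix "yl" already present; 9 new (l, w, n, n, w, n, l, n, l)
  "ylwyy" → prefix "yl" already present; 3 new (w, y, y)
  "nnlyyyww" → prefix "nnl" already present; 5 new (y, y, y, w, w)
  "nnln" → prefix "nnl" already present; 1 new (n)
  "nnllnnyywl" → prefix "nnl" already present; 7 new (l, n, n, y, y, w, l)
  "nnlwwhlnwwy" → prefix "nnlw" already present; 7 new (w, h, l, n, w, w, y)
  "ylnwyyhllh" → prefix "yln" already present; 7 new (w, y, y, h, l, l, h)
Total nodes = 5 + 4 + 8 + 4 + 0 + 0 + 3 + 9 + 3 + 5 + 1 + 7 + 7 + 7 = 63

63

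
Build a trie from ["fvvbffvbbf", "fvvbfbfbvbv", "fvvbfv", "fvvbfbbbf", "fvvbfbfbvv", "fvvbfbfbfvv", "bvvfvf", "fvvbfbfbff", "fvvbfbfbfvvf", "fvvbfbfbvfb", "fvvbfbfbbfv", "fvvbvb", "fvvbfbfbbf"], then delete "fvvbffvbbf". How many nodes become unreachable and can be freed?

After clearing the end-marker at "fvvbffvbbf", prune upward until reaching a node still needed by another word.
The suffix "fvbbf" (5 nodes) is used only by "fvvbffvbbf"; the node for "fvvbf" still has the child "b", so pruning stops there.
Nodes removed: 5

5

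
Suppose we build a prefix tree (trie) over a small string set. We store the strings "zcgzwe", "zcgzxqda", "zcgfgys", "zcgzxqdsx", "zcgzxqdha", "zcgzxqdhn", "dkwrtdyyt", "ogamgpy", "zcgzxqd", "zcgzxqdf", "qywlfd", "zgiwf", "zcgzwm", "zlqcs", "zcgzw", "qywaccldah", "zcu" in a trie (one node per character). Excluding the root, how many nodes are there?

Trace insertions, counting only characters that open a new branch:
  "zcgzwe" → 6 new (z, c, g, z, w, e)
  "zcgzxqda" → prefix "zcgz" already present; 4 new (x, q, d, a)
  "zcgfgys" → prefix "zcg" already present; 4 new (f, g, y, s)
  "zcgzxqdsx" → prefix "zcgzxqd" already present; 2 new (s, x)
  "zcgzxqdha" → prefix "zcgzxqd" already present; 2 new (h, a)
  "zcgzxqdhn" → prefix "zcgzxqdh" already present; 1 new (n)
  "dkwrtdyyt" → 9 new (d, k, w, r, t, d, y, y, t)
  "ogamgpy" → 7 new (o, g, a, m, g, p, y)
  "zcgzxqd" → prefix "zcgzxqd" already present; 0 new (none)
  "zcgzxqdf" → prefix "zcgzxqd" already present; 1 new (f)
  "qywlfd" → 6 new (q, y, w, l, f, d)
  "zgiwf" → prefix "z" already present; 4 new (g, i, w, f)
  "zcgzwm" → prefix "zcgzw" already present; 1 new (m)
  "zlqcs" → prefix "z" already present; 4 new (l, q, c, s)
  "zcgzw" → prefix "zcgzw" already present; 0 new (none)
  "qywaccldah" → prefix "qyw" already present; 7 new (a, c, c, l, d, a, h)
  "zcu" → prefix "zc" already present; 1 new (u)
Total nodes = 6 + 4 + 4 + 2 + 2 + 1 + 9 + 7 + 0 + 1 + 6 + 4 + 1 + 4 + 0 + 7 + 1 = 59

59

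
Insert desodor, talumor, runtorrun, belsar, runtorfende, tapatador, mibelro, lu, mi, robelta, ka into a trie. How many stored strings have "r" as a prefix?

3

Traverse to the node for "r", then collect every word in that subtree.
Matches: "robelta", "runtorfende", "runtorrun"
Count: 3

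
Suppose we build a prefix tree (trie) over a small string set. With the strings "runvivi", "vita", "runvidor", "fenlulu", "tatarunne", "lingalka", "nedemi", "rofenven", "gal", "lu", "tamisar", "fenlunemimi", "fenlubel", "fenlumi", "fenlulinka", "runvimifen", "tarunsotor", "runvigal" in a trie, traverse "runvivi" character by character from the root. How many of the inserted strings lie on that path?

1

Walk "runvivi" from the root; an end-of-word marker is hit whenever a stored word is a prefix of "runvivi".
Prefixes of the query that are stored words: "runvivi"
Count: 1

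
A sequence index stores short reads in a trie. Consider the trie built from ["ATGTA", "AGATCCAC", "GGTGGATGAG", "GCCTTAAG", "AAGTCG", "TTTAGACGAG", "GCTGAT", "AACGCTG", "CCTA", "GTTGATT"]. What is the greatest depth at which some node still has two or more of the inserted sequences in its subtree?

2

Look for the deepest trie node that still has at least two words in its subtree.
"AACGCTG" and "AAGTCG" agree on "AA" (2 characters) before diverging; nothing deeper is shared.
Longest shared-prefix length: 2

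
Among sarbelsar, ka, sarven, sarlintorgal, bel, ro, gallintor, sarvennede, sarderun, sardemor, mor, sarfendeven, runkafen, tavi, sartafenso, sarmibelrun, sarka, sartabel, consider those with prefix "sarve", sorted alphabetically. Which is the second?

sarvennede

Filter for "sarve…" and sort: "sarven", "sarvennede"
The 2nd is sarvennede.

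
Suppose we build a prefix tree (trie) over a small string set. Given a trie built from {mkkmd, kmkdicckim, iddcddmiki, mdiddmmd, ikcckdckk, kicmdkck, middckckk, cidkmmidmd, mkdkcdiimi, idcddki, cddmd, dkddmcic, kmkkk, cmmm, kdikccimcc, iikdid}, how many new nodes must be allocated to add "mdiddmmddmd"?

3

The longest prefix of "mdiddmmddmd" already in the trie is "mdiddmmd" (length 8).
New nodes needed: |"mdiddmmddmd"| − 8 = 11 − 8 = 3.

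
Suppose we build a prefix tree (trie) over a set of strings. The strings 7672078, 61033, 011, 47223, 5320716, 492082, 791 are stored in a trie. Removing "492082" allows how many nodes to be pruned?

A node on "492082"'s path can go only if nothing else ends at it or branches off below it.
The suffix "92082" (5 nodes) is used only by "492082"; the node for "4" still has the child "7", so pruning stops there.
Nodes removed: 5

5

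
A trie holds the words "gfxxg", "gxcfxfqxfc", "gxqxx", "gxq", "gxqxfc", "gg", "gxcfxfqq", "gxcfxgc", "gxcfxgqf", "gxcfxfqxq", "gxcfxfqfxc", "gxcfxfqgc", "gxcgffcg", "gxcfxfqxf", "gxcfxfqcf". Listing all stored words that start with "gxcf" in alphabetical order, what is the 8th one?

Words with prefix "gxcf", in lexicographic order: "gxcfxfqcf", "gxcfxfqfxc", "gxcfxfqgc", "gxcfxfqq", "gxcfxfqxf", "gxcfxfqxfc", "gxcfxfqxq", "gxcfxgc", "gxcfxgqf"
Position 8: gxcfxgc

gxcfxgc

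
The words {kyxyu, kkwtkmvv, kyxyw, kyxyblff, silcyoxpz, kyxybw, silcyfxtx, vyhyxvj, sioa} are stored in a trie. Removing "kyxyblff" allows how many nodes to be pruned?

3

After clearing the end-marker at "kyxyblff", prune upward until reaching a node still needed by another word.
The suffix "lff" (3 nodes) is used only by "kyxyblff"; the node for "kyxyb" still has the child "w", so pruning stops there.
Nodes removed: 3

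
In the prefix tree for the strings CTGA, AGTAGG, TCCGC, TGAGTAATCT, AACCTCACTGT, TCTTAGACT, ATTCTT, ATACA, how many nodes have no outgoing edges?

A leaf is a node with no children — equivalently, the end of a word that is not a proper prefix of any other stored word.
Those words: "AACCTCACTGT", "AGTAGG", "ATACA", "ATTCTT", "CTGA", "TCCGC", "TCTTAGACT", "TGAGTAATCT"
Leaf count: 8

8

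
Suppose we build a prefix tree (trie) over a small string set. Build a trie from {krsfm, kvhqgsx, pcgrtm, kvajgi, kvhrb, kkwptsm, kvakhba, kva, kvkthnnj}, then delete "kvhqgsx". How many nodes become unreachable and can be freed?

After clearing the end-marker at "kvhqgsx", prune upward until reaching a node still needed by another word.
The suffix "qgsx" (4 nodes) is used only by "kvhqgsx"; the node for "kvh" still has the child "r", so pruning stops there.
Nodes removed: 4

4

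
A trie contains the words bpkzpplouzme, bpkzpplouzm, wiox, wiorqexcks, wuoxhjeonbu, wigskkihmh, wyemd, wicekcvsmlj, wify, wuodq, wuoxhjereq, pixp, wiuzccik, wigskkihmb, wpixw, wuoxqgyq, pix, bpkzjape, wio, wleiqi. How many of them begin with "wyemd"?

Walk to "wyemd"; the words in its subtree are exactly those with that prefix.
Words under "wyemd": wyemd
Count: 1

1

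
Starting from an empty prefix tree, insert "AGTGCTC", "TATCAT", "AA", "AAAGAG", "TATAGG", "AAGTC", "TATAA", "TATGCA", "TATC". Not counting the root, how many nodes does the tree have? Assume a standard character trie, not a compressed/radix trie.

28

Insert word by word; a character creates a node only if that edge doesn't already exist:
  "AGTGCTC" → 7 new (A, G, T, G, C, T, C)
  "TATCAT" → 6 new (T, A, T, C, A, T)
  "AA" → prefix "A" already present; 1 new (A)
  "AAAGAG" → prefix "AA" already present; 4 new (A, G, A, G)
  "TATAGG" → prefix "TAT" already present; 3 new (A, G, G)
  "AAGTC" → prefix "AA" already present; 3 new (G, T, C)
  "TATAA" → prefix "TATA" already present; 1 new (A)
  "TATGCA" → prefix "TAT" already present; 3 new (G, C, A)
  "TATC" → prefix "TATC" already present; 0 new (none)
Total nodes = 7 + 6 + 1 + 4 + 3 + 3 + 1 + 3 + 0 = 28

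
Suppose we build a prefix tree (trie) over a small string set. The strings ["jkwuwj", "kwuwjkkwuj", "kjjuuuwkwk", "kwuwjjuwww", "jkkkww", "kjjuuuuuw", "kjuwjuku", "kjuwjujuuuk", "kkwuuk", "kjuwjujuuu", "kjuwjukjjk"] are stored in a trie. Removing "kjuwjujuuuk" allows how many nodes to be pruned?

Walk "kjuwjujuuuk" from the leaf back toward the root, removing each node that no remaining word uses.
The suffix "k" (1 node) is used only by "kjuwjujuuuk"; "kjuwjujuuu" is itself a stored word, so pruning stops there.
Nodes removed: 1

1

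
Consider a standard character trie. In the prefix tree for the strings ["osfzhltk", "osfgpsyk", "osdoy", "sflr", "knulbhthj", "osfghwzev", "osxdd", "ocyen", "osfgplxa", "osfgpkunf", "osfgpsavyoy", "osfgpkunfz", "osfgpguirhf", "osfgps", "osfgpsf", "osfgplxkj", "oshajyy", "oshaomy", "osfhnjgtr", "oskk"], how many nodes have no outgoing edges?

A leaf is a node with no children — equivalently, the end of a word that is not a proper prefix of any other stored word.
Those words: "knulbhthj", "ocyen", "osdoy", "osfghwzev", "osfgpguirhf", "osfgpkunfz", "osfgplxa", "osfgplxkj", "osfgpsavyoy", "osfgpsf", "osfgpsyk", "osfhnjgtr", "osfzhltk", "oshajyy", "oshaomy", "oskk", "osxdd", "sflr"
Leaf count: 18

18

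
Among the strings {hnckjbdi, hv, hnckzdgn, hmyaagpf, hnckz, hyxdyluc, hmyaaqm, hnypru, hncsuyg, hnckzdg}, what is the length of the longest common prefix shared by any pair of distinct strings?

Equivalently: take the maximum, over all pairs, of their longest common prefix length.
"hnckzdg" and "hnckzdgn" agree on "hnckzdg" (7 characters) before diverging; nothing deeper is shared.
Longest shared-prefix length: 7

7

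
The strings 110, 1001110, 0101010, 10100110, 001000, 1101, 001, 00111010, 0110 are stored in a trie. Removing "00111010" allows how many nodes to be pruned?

A node on "00111010"'s path can go only if nothing else ends at it or branches off below it.
The suffix "11010" (5 nodes) is used only by "00111010"; the node for "001" still has the child "0", so pruning stops there.
Nodes removed: 5

5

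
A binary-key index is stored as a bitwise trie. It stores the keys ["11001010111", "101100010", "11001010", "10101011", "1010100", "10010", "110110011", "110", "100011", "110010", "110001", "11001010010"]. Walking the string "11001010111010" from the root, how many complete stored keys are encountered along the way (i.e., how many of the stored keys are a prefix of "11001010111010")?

Traverse "11001010111010" character by character; count nodes along the way that are marked as word ends.
Prefixes of the query that are stored words: "110", "110010", "11001010", "11001010111"
Count: 4

4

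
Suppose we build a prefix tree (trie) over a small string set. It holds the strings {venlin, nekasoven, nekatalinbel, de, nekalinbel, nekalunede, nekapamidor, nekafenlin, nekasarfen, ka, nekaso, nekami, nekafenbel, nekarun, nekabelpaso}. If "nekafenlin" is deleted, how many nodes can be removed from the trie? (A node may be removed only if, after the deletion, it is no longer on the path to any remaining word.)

Walk "nekafenlin" from the leaf back toward the root, removing each node that no remaining word uses.
The suffix "lin" (3 nodes) is used only by "nekafenlin"; the node for "nekafen" still has the child "b", so pruning stops there.
Nodes removed: 3

3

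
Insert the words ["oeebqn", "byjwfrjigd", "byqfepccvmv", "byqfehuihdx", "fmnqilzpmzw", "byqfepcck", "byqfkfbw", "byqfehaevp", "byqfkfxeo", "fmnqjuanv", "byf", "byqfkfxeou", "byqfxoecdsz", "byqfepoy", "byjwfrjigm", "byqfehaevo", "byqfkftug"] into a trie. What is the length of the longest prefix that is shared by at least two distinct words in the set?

9

Look for the deepest trie node that still has at least two words in its subtree.
e.g. "byjwfrjigd" and "byjwfrjigm" share the prefix "byjwfrjig" of length 9; no pair shares a longer one.
Longest shared-prefix length: 9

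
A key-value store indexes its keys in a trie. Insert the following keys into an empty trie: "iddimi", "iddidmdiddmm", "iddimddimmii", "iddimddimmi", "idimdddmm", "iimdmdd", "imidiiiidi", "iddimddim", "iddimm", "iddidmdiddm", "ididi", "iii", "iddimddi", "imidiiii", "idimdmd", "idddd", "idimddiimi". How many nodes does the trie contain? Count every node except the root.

55

For each word, the new-node count is its length minus the longest prefix already in the trie:
  "iddimi" → 6 new (i, d, d, i, m, i)
  "iddidmdiddmm" → prefix "iddi" already present; 8 new (d, m, d, i, d, d, m, m)
  "iddimddimmii" → prefix "iddim" already present; 7 new (d, d, i, m, m, i, i)
  "iddimddimmi" → prefix "iddimddimmi" already present; 0 new (none)
  "idimdddmm" → prefix "id" already present; 7 new (i, m, d, d, d, m, m)
  "iimdmdd" → prefix "i" already present; 6 new (i, m, d, m, d, d)
  "imidiiiidi" → prefix "i" already present; 9 new (m, i, d, i, i, i, i, d, i)
  "iddimddim" → prefix "iddimddim" already present; 0 new (none)
  "iddimm" → prefix "iddim" already present; 1 new (m)
  "iddidmdiddm" → prefix "iddidmdiddm" already present; 0 new (none)
  "ididi" → prefix "idi" already present; 2 new (d, i)
  "iii" → prefix "ii" already present; 1 new (i)
  "iddimddi" → prefix "iddimddi" already present; 0 new (none)
  "imidiiii" → prefix "imidiiii" already present; 0 new (none)
  "idimdmd" → prefix "idimd" already present; 2 new (m, d)
  "idddd" → prefix "idd" already present; 2 new (d, d)
  "idimddiimi" → prefix "idimdd" already present; 4 new (i, i, m, i)
Total nodes = 6 + 8 + 7 + 0 + 7 + 6 + 9 + 0 + 1 + 0 + 2 + 1 + 0 + 0 + 2 + 2 + 4 = 55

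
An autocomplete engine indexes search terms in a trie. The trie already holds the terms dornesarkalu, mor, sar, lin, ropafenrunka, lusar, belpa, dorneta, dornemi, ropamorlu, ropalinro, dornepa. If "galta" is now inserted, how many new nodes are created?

"galta" shares no prefix with any stored word, so all 5 characters open new nodes.
5 − 0 = 5 new nodes.

5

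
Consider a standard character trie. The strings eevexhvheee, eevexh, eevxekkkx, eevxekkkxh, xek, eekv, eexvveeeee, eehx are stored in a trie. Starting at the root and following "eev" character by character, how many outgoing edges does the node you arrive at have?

Follow the path "eev" to its node, then look at its outgoing edges.
Distinct next characters after "eev": e, x.
That node has 2 child edges.

2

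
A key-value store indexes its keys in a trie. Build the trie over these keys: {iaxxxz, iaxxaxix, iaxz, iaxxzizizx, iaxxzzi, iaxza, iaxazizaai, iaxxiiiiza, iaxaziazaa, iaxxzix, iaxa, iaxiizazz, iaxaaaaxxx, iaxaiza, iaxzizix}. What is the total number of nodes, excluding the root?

For each word, the new-node count is its length minus the longest prefix already in the trie:
  "iaxxxz" → 6 new (i, a, x, x, x, z)
  "iaxxaxix" → prefix "iaxx" already present; 4 new (a, x, i, x)
  "iaxz" → prefix "iax" already present; 1 new (z)
  "iaxxzizizx" → prefix "iaxx" already present; 6 new (z, i, z, i, z, x)
  "iaxxzzi" → prefix "iaxxz" already present; 2 new (z, i)
  "iaxza" → prefix "iaxz" already present; 1 new (a)
  "iaxazizaai" → prefix "iax" already present; 7 new (a, z, i, z, a, a, i)
  "iaxxiiiiza" → prefix "iaxx" already present; 6 new (i, i, i, i, z, a)
  "iaxaziazaa" → prefix "iaxazi" already present; 4 new (a, z, a, a)
  "iaxxzix" → prefix "iaxxzi" already present; 1 new (x)
  "iaxa" → prefix "iaxa" already present; 0 new (none)
  "iaxiizazz" → prefix "iax" already present; 6 new (i, i, z, a, z, z)
  "iaxaaaaxxx" → prefix "iaxa" already present; 6 new (a, a, a, x, x, x)
  "iaxaiza" → prefix "iaxa" already present; 3 new (i, z, a)
  "iaxzizix" → prefix "iaxz" already present; 4 new (i, z, i, x)
Total nodes = 6 + 4 + 1 + 6 + 2 + 1 + 7 + 6 + 4 + 1 + 0 + 6 + 6 + 3 + 4 = 57

57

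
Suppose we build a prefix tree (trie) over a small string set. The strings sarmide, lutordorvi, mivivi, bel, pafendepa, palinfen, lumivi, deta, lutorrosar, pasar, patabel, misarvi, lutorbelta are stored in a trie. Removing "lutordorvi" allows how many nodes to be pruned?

5

Walk "lutordorvi" from the leaf back toward the root, removing each node that no remaining word uses.
The suffix "dorvi" (5 nodes) is used only by "lutordorvi"; the node for "lutor" still has the child "r", so pruning stops there.
Nodes removed: 5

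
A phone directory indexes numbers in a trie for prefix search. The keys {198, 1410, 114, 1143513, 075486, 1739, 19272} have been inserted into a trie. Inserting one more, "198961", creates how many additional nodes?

3

Walking "198961" from the root, the first 3 characters ("198") follow existing edges; "9" is the first miss.
So 6 − 3 = 3 new nodes.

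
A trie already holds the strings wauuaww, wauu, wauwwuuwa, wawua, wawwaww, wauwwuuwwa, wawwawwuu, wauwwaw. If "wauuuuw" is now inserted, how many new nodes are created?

The longest prefix of "wauuuuw" already in the trie is "wauu" (length 4).
So 7 − 4 = 3 new nodes.

3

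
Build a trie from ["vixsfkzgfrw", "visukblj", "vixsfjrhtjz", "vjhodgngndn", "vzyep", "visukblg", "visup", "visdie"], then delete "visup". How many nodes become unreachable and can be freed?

A node on "visup"'s path can go only if nothing else ends at it or branches off below it.
The suffix "p" (1 node) is used only by "visup"; the node for "visu" still has the child "k", so pruning stops there.
Nodes removed: 1

1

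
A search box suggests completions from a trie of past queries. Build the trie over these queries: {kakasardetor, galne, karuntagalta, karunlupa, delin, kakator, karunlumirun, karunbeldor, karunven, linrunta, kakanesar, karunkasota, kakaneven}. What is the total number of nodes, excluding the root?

75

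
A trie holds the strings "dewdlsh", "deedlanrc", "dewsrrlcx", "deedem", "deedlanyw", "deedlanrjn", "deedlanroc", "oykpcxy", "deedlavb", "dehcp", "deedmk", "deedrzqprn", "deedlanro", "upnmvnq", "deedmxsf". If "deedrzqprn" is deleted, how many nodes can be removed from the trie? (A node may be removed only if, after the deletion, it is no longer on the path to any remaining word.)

6

A node on "deedrzqprn"'s path can go only if nothing else ends at it or branches off below it.
The suffix "rzqprn" (6 nodes) is used only by "deedrzqprn"; the node for "deed" still has the child "l", so pruning stops there.
Nodes removed: 6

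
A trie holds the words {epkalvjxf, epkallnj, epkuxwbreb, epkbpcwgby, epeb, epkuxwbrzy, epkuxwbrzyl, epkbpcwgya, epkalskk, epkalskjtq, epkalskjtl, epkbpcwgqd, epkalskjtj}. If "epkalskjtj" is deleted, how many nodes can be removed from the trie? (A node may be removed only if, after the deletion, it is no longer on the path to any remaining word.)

A node on "epkalskjtj"'s path can go only if nothing else ends at it or branches off below it.
The suffix "j" (1 node) is used only by "epkalskjtj"; the node for "epkalskjt" still has the child "q", so pruning stops there.
Nodes removed: 1

1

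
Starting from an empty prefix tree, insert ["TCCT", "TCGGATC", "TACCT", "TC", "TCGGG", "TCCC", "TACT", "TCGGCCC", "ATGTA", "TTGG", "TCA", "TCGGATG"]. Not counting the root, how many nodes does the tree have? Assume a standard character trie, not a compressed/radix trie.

29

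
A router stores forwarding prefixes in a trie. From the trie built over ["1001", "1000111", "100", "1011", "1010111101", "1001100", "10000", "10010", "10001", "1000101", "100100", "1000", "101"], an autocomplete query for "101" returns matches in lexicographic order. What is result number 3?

1011

Filter for "101…" and sort: "101", "1010111101", "1011"
The 3rd is 1011.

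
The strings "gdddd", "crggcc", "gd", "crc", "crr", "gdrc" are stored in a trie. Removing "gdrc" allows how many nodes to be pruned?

After clearing the end-marker at "gdrc", prune upward until reaching a node still needed by another word.
The suffix "rc" (2 nodes) is used only by "gdrc"; the node for "gd" still has the child "d", so pruning stops there.
Nodes removed: 2

2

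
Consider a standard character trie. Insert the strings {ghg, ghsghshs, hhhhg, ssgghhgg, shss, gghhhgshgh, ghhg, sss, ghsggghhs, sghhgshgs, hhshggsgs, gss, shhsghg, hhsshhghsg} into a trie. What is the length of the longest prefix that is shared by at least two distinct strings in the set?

Look for the deepest trie node that still has at least two words in its subtree.
"ghsggghhs" and "ghsghshs" agree on "ghsg" (4 characters) before diverging; nothing deeper is shared.
Longest shared-prefix length: 4

4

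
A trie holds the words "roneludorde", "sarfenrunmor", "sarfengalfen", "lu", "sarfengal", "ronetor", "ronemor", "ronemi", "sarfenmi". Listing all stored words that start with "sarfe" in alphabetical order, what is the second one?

sarfengalfen

Filter for "sarfe…" and sort: "sarfengal", "sarfengalfen", "sarfenmi", "sarfenrunmor"
The 2nd is sarfengalfen.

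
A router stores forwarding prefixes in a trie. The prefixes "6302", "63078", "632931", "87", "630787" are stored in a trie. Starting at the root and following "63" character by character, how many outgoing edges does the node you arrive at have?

2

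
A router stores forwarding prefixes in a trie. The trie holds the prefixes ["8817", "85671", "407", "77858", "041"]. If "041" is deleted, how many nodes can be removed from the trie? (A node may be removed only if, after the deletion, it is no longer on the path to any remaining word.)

3

After clearing the end-marker at "041", prune upward until reaching a node still needed by another word.
No other word shares any prefix with "041", so all 3 of its nodes go.
Nodes removed: 3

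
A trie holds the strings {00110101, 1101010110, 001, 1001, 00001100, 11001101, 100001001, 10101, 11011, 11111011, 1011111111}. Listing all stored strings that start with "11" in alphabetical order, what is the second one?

1101010110

DFS of the "11" subtree visits, in order: "11001101", "1101010110", "11011", "11111011"
Position 2: 1101010110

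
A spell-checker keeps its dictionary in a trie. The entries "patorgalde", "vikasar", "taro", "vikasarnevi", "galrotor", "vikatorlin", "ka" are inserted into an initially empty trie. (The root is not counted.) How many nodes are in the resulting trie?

41

For each word, the new-node count is its length minus the longest prefix already in the trie:
  "patorgalde" → 10 new (p, a, t, o, r, g, a, l, d, e)
  "vikasar" → 7 new (v, i, k, a, s, a, r)
  "taro" → 4 new (t, a, r, o)
  "vikasarnevi" → prefix "vikasar" already present; 4 new (n, e, v, i)
  "galrotor" → 8 new (g, a, l, r, o, t, o, r)
  "vikatorlin" → prefix "vika" already present; 6 new (t, o, r, l, i, n)
  "ka" → 2 new (k, a)
Total nodes = 10 + 7 + 4 + 4 + 8 + 6 + 2 = 41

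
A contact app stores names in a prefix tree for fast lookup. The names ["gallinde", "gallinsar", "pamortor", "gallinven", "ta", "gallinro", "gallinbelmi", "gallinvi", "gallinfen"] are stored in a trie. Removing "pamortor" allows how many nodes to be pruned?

8

A node on "pamortor"'s path can go only if nothing else ends at it or branches off below it.
No other word shares any prefix with "pamortor", so all 8 of its nodes go.
Nodes removed: 8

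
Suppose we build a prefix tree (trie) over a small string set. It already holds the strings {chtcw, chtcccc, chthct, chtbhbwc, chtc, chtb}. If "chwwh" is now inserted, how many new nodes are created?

3

"ch" is already a path in the trie; the remaining "wwh" must be added.
New nodes needed: |"chwwh"| − 2 = 5 − 2 = 3.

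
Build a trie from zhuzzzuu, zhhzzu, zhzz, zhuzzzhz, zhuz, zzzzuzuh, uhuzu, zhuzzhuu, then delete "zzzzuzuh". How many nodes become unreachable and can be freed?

7

A node on "zzzzuzuh"'s path can go only if nothing else ends at it or branches off below it.
The suffix "zzzuzuh" (7 nodes) is used only by "zzzzuzuh"; the node for "z" still has the child "h", so pruning stops there.
Nodes removed: 7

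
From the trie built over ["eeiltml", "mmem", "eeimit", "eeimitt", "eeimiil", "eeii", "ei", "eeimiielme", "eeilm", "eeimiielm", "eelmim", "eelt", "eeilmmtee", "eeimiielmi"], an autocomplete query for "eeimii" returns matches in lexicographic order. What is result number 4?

eeimiil

Filter for "eeimii…" and sort: "eeimiielm", "eeimiielme", "eeimiielmi", "eeimiil"
Position 4: eeimiil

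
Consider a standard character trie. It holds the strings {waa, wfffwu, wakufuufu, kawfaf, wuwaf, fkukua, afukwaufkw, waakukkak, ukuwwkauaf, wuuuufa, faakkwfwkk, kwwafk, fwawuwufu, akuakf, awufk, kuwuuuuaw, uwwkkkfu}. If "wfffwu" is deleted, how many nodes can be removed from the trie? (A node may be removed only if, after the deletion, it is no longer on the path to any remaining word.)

After clearing the end-marker at "wfffwu", prune upward until reaching a node still needed by another word.
The suffix "fffwu" (5 nodes) is used only by "wfffwu"; the node for "w" still has the child "a", so pruning stops there.
Nodes removed: 5

5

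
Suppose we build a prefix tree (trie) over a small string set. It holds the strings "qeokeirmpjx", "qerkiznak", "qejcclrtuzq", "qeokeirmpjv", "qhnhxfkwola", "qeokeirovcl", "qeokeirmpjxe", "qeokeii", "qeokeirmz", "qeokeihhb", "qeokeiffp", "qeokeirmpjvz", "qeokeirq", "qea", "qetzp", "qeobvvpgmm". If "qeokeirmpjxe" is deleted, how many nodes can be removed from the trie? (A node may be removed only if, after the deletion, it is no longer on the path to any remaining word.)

After clearing the end-marker at "qeokeirmpjxe", prune upward until reaching a node still needed by another word.
The suffix "e" (1 node) is used only by "qeokeirmpjxe"; "qeokeirmpjx" is itself a stored word, so pruning stops there.
Nodes removed: 1

1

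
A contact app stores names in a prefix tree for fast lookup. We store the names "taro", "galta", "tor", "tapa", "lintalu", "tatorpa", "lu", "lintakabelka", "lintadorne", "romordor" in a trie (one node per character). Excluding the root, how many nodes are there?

46

Insert word by word; a character creates a node only if that edge doesn't already exist:
  "taro" → 4 new (t, a, r, o)
  "galta" → 5 new (g, a, l, t, a)
  "tor" → prefix "t" already present; 2 new (o, r)
  "tapa" → prefix "ta" already present; 2 new (p, a)
  "lintalu" → 7 new (l, i, n, t, a, l, u)
  "tatorpa" → prefix "ta" already present; 5 new (t, o, r, p, a)
  "lu" → prefix "l" already present; 1 new (u)
  "lintakabelka" → prefix "linta" already present; 7 new (k, a, b, e, l, k, a)
  "lintadorne" → prefix "linta" already present; 5 new (d, o, r, n, e)
  "romordor" → 8 new (r, o, m, o, r, d, o, r)
Total nodes = 4 + 5 + 2 + 2 + 7 + 5 + 1 + 7 + 5 + 8 = 46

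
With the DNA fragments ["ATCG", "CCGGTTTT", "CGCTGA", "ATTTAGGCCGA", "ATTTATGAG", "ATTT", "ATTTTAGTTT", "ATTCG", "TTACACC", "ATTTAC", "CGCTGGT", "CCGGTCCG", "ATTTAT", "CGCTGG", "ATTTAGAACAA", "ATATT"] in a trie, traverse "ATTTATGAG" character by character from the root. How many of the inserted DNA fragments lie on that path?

Traverse "ATTTATGAG" character by character; count nodes along the way that are marked as word ends.
Prefixes of the query that are stored words: "ATTT", "ATTTAT", "ATTTATGAG"
Count: 3

3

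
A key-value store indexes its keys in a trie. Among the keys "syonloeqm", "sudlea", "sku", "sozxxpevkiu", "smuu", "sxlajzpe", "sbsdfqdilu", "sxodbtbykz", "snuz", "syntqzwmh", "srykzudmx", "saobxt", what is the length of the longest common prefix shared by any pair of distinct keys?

The deepest shared node is where two words last agree before diverging.
e.g. "sxlajzpe" and "sxodbtbykz" share the prefix "sx" of length 2; no pair shares a longer one.
Longest shared-prefix length: 2

2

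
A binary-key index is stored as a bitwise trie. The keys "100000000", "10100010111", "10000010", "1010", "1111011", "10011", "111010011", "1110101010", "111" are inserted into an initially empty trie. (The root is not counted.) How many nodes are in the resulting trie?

38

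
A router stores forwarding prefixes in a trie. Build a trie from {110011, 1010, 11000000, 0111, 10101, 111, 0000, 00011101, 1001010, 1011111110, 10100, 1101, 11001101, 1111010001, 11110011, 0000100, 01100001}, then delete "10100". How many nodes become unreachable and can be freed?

After clearing the end-marker at "10100", prune upward until reaching a node still needed by another word.
The suffix "0" (1 node) is used only by "10100"; the node for "1010" still has the child "1", so pruning stops there.
Nodes removed: 1

1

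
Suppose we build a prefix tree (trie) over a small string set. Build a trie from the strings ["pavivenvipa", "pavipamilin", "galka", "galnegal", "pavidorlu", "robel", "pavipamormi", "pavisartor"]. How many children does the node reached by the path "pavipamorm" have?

1

Follow the path "pavipamorm" to its node, then look at its outgoing edges.
Characters that immediately follow "pavipamorm" among the stored strings: {i}.
That node has 1 child edge.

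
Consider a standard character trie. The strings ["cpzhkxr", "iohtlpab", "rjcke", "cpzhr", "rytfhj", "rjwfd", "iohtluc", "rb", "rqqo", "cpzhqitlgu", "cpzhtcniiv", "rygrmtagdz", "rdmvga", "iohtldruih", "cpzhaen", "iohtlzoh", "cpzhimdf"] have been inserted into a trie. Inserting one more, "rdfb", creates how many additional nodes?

Walking "rdfb" from the root, the first 2 characters ("rd") follow existing edges; "f" is the first miss.
New nodes needed: |"rdfb"| − 2 = 4 − 2 = 2.

2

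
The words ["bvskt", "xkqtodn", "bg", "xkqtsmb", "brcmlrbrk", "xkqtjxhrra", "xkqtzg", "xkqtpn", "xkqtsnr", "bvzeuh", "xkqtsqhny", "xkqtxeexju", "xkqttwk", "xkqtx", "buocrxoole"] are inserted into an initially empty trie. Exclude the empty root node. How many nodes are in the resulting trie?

62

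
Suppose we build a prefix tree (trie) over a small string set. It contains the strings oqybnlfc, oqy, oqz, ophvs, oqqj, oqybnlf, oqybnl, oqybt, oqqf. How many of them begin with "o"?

Traverse to the node for "o", then collect every word in that subtree.
Words under "o": ophvs, oqqf, oqqj, oqy, oqybnl, oqybnlf, oqybnlfc, oqybt, oqz
Count: 9

9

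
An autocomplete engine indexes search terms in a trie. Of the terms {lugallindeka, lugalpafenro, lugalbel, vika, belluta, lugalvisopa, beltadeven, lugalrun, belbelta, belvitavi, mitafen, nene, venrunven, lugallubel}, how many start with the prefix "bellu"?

Traverse to the node for "bellu", then collect every word in that subtree.
Matches: "belluta"
Count: 1

1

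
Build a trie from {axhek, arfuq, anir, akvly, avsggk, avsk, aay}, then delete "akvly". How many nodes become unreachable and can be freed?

4

Walk "akvly" from the leaf back toward the root, removing each node that no remaining word uses.
The suffix "kvly" (4 nodes) is used only by "akvly"; the node for "a" still has the child "x", so pruning stops there.
Nodes removed: 4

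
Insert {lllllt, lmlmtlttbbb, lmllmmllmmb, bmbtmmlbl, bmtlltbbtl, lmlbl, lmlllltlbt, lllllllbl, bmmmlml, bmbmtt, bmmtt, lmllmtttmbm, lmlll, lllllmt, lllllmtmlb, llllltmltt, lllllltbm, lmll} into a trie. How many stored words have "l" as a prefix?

Walk to "l"; the words in its subtree are exactly those with that prefix.
Matches: "lllllllbl", "lllllltbm", "lllllmt", "lllllmtmlb", "lllllt", "llllltmltt", "lmlbl", "lmll", "lmlll", "lmlllltlbt", "lmllmmllmmb", "lmllmtttmbm", "lmlmtlttbbb"
Count: 13

13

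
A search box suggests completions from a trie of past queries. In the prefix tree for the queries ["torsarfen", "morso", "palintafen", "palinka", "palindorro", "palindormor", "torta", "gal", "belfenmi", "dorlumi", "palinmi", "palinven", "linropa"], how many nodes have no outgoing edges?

13

A leaf is a node with no children — equivalently, the end of a word that is not a proper prefix of any other stored word.
Those words: "belfenmi", "dorlumi", "gal", "linropa", "morso", "palindormor", "palindorro", "palinka", "palinmi", "palintafen", "palinven", "torsarfen", "torta"
Leaf count: 13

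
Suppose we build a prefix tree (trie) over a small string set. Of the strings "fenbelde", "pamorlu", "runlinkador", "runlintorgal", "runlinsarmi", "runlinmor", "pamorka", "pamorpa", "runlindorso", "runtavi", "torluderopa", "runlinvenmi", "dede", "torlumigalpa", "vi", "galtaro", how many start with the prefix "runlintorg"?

1

Traverse to the node for "runlintorg", then collect every word in that subtree.
Matches: "runlintorgal"
Count: 1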